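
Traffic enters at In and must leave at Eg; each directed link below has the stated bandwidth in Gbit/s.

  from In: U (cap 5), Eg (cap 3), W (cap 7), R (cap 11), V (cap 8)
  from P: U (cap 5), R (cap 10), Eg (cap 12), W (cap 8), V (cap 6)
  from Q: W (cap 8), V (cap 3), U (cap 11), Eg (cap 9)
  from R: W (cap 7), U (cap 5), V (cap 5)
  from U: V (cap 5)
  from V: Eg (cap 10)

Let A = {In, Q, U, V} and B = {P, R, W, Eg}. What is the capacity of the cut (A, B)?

48

Edges leaving {In, Q, U, V}: In→R (11), In→W (7), In→Eg (3), Q→W (8), Q→Eg (9), V→Eg (10).
Cut capacity = 11 + 7 + 3 + 8 + 9 + 10 = 48.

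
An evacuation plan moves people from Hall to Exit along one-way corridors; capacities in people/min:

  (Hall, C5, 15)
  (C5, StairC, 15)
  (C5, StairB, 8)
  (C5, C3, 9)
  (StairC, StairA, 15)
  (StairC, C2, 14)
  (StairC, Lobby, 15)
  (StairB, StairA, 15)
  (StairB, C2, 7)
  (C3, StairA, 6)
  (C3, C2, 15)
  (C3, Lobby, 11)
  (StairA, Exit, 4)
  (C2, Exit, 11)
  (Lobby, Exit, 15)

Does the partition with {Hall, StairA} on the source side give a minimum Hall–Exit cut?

No — its capacity is 19, but the minimum cut has capacity 15.

Given cut capacity: 15 + 4 = 19.
Augment Hall→C5→StairC→StairA→Exit: bottleneck 4, flow now 4.
Augment Hall→C5→StairC→C2→Exit: bottleneck 11, flow now 15.
No augmenting path remains; maximum flow = 15.
In the residual graph, reachable from Hall: {Hall}.
Min-cut edges: Hall→C5 (15); capacity 15 = 15.
Cut capacity 19 exceeds the max flow 15, so it is not minimum.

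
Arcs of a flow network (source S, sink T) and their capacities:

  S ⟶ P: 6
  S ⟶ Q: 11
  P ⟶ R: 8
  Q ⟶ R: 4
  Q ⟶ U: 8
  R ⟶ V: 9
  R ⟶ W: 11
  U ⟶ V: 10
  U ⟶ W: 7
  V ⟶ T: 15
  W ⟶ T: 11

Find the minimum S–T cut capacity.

17

Augment S→P→R→V→T: bottleneck 6, flow now 6.
Augment S→Q→R→V→T: bottleneck 3, flow now 9.
Augment S→Q→R→W→T: bottleneck 1, flow now 10.
Augment S→Q→U→V→T: bottleneck 6, flow now 16.
Augment S→Q→U→W→T: bottleneck 1, flow now 17.
No augmenting path remains; maximum flow = 17.
By max-flow min-cut, the minimum cut capacity equals the max flow.
In the residual graph, reachable from S: {S}.
Min-cut edges: S→P (6), S→Q (11); capacity 6 + 11 = 17.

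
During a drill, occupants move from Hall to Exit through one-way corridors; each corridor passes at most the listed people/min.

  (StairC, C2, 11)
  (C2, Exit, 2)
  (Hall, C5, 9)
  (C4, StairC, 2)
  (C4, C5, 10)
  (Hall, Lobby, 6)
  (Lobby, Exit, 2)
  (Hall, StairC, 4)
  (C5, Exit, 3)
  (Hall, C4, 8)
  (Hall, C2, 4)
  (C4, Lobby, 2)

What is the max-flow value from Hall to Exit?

Augment Hall→Lobby→Exit: bottleneck 2, flow now 2.
Augment Hall→C2→Exit: bottleneck 2, flow now 4.
Augment Hall→C5→Exit: bottleneck 3, flow now 7.
No augmenting path remains; maximum flow = 7.
In the residual graph, reachable from Hall: {Hall, C4, Lobby, StairC, C2, C5}.
Min-cut edges: Lobby→Exit (2), C2→Exit (2), C5→Exit (3); capacity 2 + 2 + 3 = 7.
This cut is saturated, so no flow can exceed 7.

7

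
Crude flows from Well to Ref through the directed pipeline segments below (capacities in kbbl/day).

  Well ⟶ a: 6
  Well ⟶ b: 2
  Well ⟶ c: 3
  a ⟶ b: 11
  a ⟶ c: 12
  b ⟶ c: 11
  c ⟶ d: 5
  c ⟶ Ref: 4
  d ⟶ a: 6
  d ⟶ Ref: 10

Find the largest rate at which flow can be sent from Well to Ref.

Augment Well→c→Ref: bottleneck 3, flow now 3.
Augment Well→a→c→Ref: bottleneck 1, flow now 4.
Augment Well→a→c→d→Ref: bottleneck 5, flow now 9.
No augmenting path remains; maximum flow = 9.
In the residual graph, reachable from Well: {Well, a, b, c}.
Min-cut edges: c→d (5), c→Ref (4); capacity 5 + 4 = 9.
This cut is saturated, so no flow can exceed 9.

9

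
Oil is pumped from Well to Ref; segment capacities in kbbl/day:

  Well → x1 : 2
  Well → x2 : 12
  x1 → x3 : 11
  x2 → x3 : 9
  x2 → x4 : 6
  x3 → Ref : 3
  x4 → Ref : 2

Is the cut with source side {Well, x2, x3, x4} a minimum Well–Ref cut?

Given cut capacity: 2 + 3 + 2 = 7.
Augment Well→x1→x3→Ref: bottleneck 2, flow now 2.
Augment Well→x2→x3→Ref: bottleneck 1, flow now 3.
Augment Well→x2→x4→Ref: bottleneck 2, flow now 5.
No augmenting path remains; maximum flow = 5.
In the residual graph, reachable from Well: {Well, x1, x2, x3, x4}.
Min-cut edges: x3→Ref (3), x4→Ref (2); capacity 3 + 2 = 5.
Cut capacity 7 exceeds the max flow 5, so it is not minimum.

No — its capacity is 7, but the minimum cut has capacity 5.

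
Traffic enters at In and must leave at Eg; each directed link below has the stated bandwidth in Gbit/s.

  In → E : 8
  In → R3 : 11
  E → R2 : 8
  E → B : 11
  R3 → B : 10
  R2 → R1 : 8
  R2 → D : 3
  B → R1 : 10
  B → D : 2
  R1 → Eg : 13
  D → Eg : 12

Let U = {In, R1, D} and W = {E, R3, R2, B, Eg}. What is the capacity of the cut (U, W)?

44

Edges leaving {In, R1, D}: In→E (8), In→R3 (11), R1→Eg (13), D→Eg (12).
Cut capacity = 8 + 11 + 13 + 12 = 44.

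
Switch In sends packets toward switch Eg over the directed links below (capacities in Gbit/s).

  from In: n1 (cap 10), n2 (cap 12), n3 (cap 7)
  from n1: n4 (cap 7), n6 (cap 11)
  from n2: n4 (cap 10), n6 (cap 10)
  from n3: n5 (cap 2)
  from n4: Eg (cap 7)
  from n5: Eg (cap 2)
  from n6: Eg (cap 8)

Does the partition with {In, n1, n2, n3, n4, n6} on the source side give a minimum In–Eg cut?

Given cut capacity: 2 + 7 + 8 = 17.
Augment In→n1→n4→Eg: bottleneck 7, flow now 7.
Augment In→n1→n6→Eg: bottleneck 3, flow now 10.
Augment In→n2→n6→Eg: bottleneck 5, flow now 15.
Augment In→n3→n5→Eg: bottleneck 2, flow now 17.
No augmenting path remains; maximum flow = 17.
Cut capacity 17 equals the max flow, so it is a minimum cut.

Yes — it is a minimum cut (capacity 17).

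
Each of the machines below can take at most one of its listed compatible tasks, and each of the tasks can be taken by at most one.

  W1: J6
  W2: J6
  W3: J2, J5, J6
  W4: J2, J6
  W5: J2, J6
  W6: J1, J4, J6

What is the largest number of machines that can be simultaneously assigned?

Unit-capacity flow: source→left, listed edges, right→sink; max matching = max flow.
Augmenting path W1→J6 (+1); matched 1.
Augmenting path W3→J2 (+1); matched 2.
Augmenting path W6→J1 (+1); matched 3.
Augmenting path W4→J2→W3→J5 (+1); matched 4.
No augmenting path remains; maximum matching = 4.
König certificate: {W3, W6, J2, J6} is a vertex cover of size 4 (every listed pair touches it), so no matching can be larger.

4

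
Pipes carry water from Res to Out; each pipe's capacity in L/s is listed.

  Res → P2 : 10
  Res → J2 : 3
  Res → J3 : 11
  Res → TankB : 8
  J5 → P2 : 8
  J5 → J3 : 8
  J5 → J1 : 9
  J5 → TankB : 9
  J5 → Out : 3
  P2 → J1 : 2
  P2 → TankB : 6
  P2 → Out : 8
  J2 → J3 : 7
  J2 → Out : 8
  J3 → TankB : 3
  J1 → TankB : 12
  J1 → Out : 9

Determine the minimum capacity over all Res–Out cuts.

Augment Res→P2→Out: bottleneck 8, flow now 8.
Augment Res→J2→Out: bottleneck 3, flow now 11.
Augment Res→P2→J1→Out: bottleneck 2, flow now 13.
No augmenting path remains; maximum flow = 13.
By max-flow min-cut, the minimum cut capacity equals the max flow.
In the residual graph, reachable from Res: {Res, J3, TankB}.
Min-cut edges: Res→P2 (10), Res→J2 (3); capacity 10 + 3 = 13.

13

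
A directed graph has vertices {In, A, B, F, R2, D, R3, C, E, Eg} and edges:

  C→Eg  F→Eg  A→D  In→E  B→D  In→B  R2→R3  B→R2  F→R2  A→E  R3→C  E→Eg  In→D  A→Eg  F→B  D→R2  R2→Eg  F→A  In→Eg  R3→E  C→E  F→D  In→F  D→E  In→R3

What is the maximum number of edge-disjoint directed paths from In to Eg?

5

Assign every edge capacity 1; by Menger, the answer equals the max flow.
Path In→Eg (+1); total 1.
Path In→F→Eg (+1); total 2.
Path In→E→Eg (+1); total 3.
Path In→B→R2→Eg (+1); total 4.
Path In→R3→C→Eg (+1); total 5.
No residual In→Eg path; max flow = 5.
Certifying cut of size 5: {E→Eg, In→Eg, In→F, R2→Eg, R3→C}.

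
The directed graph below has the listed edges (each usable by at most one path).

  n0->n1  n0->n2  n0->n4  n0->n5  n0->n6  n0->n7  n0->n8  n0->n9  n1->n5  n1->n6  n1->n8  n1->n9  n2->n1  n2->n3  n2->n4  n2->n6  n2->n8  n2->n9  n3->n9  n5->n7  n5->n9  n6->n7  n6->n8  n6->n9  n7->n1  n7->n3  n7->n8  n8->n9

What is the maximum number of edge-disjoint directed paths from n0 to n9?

Assign every edge capacity 1; by Menger, the answer equals the max flow.
Path n0→n9 (+1); total 1.
Path n0→n1→n9 (+1); total 2.
Path n0→n2→n9 (+1); total 3.
Path n0→n5→n9 (+1); total 4.
Path n0→n6→n9 (+1); total 5.
Path n0→n8→n9 (+1); total 6.
Path n0→n7→n3→n9 (+1); total 7.
No residual n0→n9 path; max flow = 7.
Certifying cut of size 7: {n0→n1, n0→n2, n0→n5, n0→n6, n0→n7, n0→n8, n0→n9}.

7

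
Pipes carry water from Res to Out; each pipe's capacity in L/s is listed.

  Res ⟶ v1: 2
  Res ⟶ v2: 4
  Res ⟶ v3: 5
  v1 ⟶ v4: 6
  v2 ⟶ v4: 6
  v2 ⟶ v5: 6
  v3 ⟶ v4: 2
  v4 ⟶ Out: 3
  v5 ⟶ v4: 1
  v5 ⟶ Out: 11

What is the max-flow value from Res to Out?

Augment Res→v1→v4→Out: bottleneck 2, flow now 2.
Augment Res→v2→v4→Out: bottleneck 1, flow now 3.
Augment Res→v2→v5→Out: bottleneck 3, flow now 6.
Augment Res→v3→v4→v2→v5→Out: bottleneck 1, flow now 7. (uses reverse residual edge)
No augmenting path remains; maximum flow = 7.
In the residual graph, reachable from Res: {Res, v1, v3, v4}.
Min-cut edges: Res→v2 (4), v4→Out (3); capacity 4 + 3 = 7.
This cut is saturated, so no flow can exceed 7.

7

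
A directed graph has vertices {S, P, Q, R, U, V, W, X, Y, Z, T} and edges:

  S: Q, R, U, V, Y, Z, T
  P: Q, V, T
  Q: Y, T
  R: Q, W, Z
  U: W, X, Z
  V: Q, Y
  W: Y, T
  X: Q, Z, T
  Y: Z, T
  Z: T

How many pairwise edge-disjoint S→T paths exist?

Assign every edge capacity 1; by Menger, the answer equals the max flow.
Path S→T (+1); total 1.
Path S→Q→T (+1); total 2.
Path S→Y→T (+1); total 3.
Path S→Z→T (+1); total 4.
Path S→R→W→T (+1); total 5.
Path S→U→X→T (+1); total 6.
No residual S→T path; max flow = 6.
Certifying cut of size 6: {Q→T, S→R, S→T, S→U, Y→T, Z→T}.

6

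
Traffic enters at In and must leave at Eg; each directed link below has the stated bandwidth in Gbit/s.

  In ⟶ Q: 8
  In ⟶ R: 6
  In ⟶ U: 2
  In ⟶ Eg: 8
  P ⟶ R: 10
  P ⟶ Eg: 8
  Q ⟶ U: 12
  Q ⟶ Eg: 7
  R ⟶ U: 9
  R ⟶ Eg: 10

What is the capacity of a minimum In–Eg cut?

21

Augment In→Eg: bottleneck 8, flow now 8.
Augment In→Q→Eg: bottleneck 7, flow now 15.
Augment In→R→Eg: bottleneck 6, flow now 21.
No augmenting path remains; maximum flow = 21.
By max-flow min-cut, the minimum cut capacity equals the max flow.
In the residual graph, reachable from In: {In, Q, U}.
Min-cut edges: In→R (6), In→Eg (8), Q→Eg (7); capacity 6 + 8 + 7 = 21.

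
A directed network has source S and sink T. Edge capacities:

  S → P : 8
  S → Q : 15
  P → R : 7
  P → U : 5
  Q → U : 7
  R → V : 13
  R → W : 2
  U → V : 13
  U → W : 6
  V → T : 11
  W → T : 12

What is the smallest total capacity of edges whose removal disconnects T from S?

15

Augment S→P→R→V→T: bottleneck 7, flow now 7.
Augment S→P→U→V→T: bottleneck 1, flow now 8.
Augment S→Q→U→V→T: bottleneck 3, flow now 11.
Augment S→Q→U→W→T: bottleneck 4, flow now 15.
No augmenting path remains; maximum flow = 15.
By max-flow min-cut, the minimum cut capacity equals the max flow.
In the residual graph, reachable from S: {S, Q}.
Min-cut edges: S→P (8), Q→U (7); capacity 8 + 7 = 15.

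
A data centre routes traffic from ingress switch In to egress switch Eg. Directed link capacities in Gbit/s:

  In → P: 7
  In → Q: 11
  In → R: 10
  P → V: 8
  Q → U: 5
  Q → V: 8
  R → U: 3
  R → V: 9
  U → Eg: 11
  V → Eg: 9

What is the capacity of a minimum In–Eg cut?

17

Augment In→P→V→Eg: bottleneck 7, flow now 7.
Augment In→Q→U→Eg: bottleneck 5, flow now 12.
Augment In→Q→V→Eg: bottleneck 2, flow now 14.
Augment In→R→U→Eg: bottleneck 3, flow now 17.
No augmenting path remains; maximum flow = 17.
By max-flow min-cut, the minimum cut capacity equals the max flow.
In the residual graph, reachable from In: {In, P, Q, R, V}.
Min-cut edges: Q→U (5), R→U (3), V→Eg (9); capacity 5 + 3 + 9 = 17.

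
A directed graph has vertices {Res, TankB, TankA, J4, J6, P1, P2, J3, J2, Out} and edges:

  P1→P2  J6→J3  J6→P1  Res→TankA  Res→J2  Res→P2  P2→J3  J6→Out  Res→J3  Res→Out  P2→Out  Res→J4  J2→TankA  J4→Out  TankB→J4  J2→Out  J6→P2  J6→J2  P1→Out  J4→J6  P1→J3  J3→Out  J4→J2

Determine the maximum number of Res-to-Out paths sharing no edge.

Assign every edge capacity 1; by Menger, the answer equals the max flow.
Path Res→Out (+1); total 1.
Path Res→J4→Out (+1); total 2.
Path Res→P2→Out (+1); total 3.
Path Res→J3→Out (+1); total 4.
Path Res→J2→Out (+1); total 5.
No residual Res→Out path; max flow = 5.
Certifying cut of size 5: {Res→J2, Res→J3, Res→J4, Res→Out, Res→P2}.

5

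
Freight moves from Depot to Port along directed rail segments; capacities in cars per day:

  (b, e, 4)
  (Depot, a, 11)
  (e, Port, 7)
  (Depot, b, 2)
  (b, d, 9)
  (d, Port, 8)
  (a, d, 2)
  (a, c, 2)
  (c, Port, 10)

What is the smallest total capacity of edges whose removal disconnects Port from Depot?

Augment Depot→a→c→Port: bottleneck 2, flow now 2.
Augment Depot→a→d→Port: bottleneck 2, flow now 4.
Augment Depot→b→d→Port: bottleneck 2, flow now 6.
No augmenting path remains; maximum flow = 6.
By max-flow min-cut, the minimum cut capacity equals the max flow.
In the residual graph, reachable from Depot: {Depot, a}.
Min-cut edges: Depot→b (2), a→c (2), a→d (2); capacity 2 + 2 + 2 = 6.

6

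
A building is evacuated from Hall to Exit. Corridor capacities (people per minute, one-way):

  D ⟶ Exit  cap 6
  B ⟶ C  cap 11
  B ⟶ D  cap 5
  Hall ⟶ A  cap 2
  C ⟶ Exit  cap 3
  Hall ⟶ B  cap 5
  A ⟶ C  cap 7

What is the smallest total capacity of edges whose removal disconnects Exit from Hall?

7

Augment Hall→A→C→Exit: bottleneck 2, flow now 2.
Augment Hall→B→C→Exit: bottleneck 1, flow now 3.
Augment Hall→B→D→Exit: bottleneck 4, flow now 7.
No augmenting path remains; maximum flow = 7.
By max-flow min-cut, the minimum cut capacity equals the max flow.
In the residual graph, reachable from Hall: {Hall}.
Min-cut edges: Hall→A (2), Hall→B (5); capacity 2 + 5 = 7.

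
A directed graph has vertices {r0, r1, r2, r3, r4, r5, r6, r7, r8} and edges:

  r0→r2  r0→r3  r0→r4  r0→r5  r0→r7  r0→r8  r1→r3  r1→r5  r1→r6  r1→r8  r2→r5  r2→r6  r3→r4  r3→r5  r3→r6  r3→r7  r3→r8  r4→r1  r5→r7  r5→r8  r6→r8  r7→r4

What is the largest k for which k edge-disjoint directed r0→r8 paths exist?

5

Assign every edge capacity 1; by Menger, the answer equals the max flow.
Path r0→r8 (+1); total 1.
Path r0→r3→r8 (+1); total 2.
Path r0→r5→r8 (+1); total 3.
Path r0→r2→r6→r8 (+1); total 4.
Path r0→r4→r1→r8 (+1); total 5.
No residual r0→r8 path; max flow = 5.
Certifying cut of size 5: {r0→r2, r0→r3, r0→r5, r0→r8, r4→r1}.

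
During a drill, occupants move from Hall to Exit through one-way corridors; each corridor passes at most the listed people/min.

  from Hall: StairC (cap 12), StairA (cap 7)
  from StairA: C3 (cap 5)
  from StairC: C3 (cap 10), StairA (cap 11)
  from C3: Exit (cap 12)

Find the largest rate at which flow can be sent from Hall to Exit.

12

Augment Hall→StairA→C3→Exit: bottleneck 5, flow now 5.
Augment Hall→StairC→C3→Exit: bottleneck 7, flow now 12.
No augmenting path remains; maximum flow = 12.
In the residual graph, reachable from Hall: {Hall, StairA, StairC, C3}.
Min-cut edges: C3→Exit (12); capacity 12 = 12.
This cut is saturated, so no flow can exceed 12.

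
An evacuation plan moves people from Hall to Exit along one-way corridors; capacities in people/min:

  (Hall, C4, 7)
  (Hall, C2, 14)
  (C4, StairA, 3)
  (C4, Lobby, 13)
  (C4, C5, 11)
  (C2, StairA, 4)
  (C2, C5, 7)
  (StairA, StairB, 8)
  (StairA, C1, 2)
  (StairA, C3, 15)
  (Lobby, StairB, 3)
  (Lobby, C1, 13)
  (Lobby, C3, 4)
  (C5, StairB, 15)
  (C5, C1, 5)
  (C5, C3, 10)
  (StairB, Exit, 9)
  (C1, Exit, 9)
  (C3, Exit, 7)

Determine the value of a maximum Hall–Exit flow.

Augment Hall→C4→StairA→StairB→Exit: bottleneck 3, flow now 3.
Augment Hall→C4→Lobby→StairB→Exit: bottleneck 3, flow now 6.
Augment Hall→C4→Lobby→C1→Exit: bottleneck 1, flow now 7.
Augment Hall→C2→StairA→StairB→Exit: bottleneck 3, flow now 10.
Augment Hall→C2→StairA→C1→Exit: bottleneck 1, flow now 11.
Augment Hall→C2→C5→C1→Exit: bottleneck 5, flow now 16.
Augment Hall→C2→C5→C3→Exit: bottleneck 2, flow now 18.
No augmenting path remains; maximum flow = 18.
In the residual graph, reachable from Hall: {Hall, C2}.
Min-cut edges: Hall→C4 (7), C2→StairA (4), C2→C5 (7); capacity 7 + 4 + 7 = 18.
This cut is saturated, so no flow can exceed 18.

18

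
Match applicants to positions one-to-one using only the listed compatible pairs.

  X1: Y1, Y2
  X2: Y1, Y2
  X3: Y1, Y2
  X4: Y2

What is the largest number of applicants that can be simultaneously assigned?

Unit-capacity flow: source→left, listed edges, right→sink; max matching = max flow.
Augmenting path X1→Y1 (+1); matched 1.
Augmenting path X2→Y2 (+1); matched 2.
No augmenting path remains; maximum matching = 2.
König certificate: {Y1, Y2} is a vertex cover of size 2 (every listed pair touches it), so no matching can be larger.

2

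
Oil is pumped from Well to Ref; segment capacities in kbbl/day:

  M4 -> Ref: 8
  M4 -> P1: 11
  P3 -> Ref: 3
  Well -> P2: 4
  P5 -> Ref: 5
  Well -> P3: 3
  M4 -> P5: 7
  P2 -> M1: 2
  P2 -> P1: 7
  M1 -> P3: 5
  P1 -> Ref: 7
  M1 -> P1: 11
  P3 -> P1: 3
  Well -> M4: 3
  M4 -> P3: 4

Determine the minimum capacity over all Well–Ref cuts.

10

Augment Well→M4→Ref: bottleneck 3, flow now 3.
Augment Well→P3→Ref: bottleneck 3, flow now 6.
Augment Well→P2→P1→Ref: bottleneck 4, flow now 10.
No augmenting path remains; maximum flow = 10.
By max-flow min-cut, the minimum cut capacity equals the max flow.
In the residual graph, reachable from Well: {Well}.
Min-cut edges: Well→M4 (3), Well→P2 (4), Well→P3 (3); capacity 3 + 4 + 3 = 10.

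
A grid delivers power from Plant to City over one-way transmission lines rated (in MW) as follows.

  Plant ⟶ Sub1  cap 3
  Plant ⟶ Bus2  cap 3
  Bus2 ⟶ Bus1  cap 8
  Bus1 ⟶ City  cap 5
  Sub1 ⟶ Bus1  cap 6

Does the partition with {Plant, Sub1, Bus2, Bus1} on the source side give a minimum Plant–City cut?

Yes — it is a minimum cut (capacity 5).

Given cut capacity: 5 = 5.
Augment Plant→Sub1→Bus1→City: bottleneck 3, flow now 3.
Augment Plant→Bus2→Bus1→City: bottleneck 2, flow now 5.
No augmenting path remains; maximum flow = 5.
Cut capacity 5 equals the max flow, so it is a minimum cut.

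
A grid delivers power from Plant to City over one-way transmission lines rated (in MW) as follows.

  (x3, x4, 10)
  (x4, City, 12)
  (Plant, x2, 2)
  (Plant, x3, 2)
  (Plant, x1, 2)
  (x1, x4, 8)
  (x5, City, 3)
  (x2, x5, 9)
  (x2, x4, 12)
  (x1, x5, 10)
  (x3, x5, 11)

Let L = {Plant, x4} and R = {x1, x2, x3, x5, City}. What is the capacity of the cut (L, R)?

Edges leaving {Plant, x4}: Plant→x1 (2), Plant→x2 (2), Plant→x3 (2), x4→City (12).
Cut capacity = 2 + 2 + 2 + 12 = 18.

18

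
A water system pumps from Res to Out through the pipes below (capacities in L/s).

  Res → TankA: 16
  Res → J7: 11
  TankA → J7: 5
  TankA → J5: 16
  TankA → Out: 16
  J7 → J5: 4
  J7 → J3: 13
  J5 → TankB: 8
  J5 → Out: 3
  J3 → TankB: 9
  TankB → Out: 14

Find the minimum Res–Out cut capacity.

Augment Res→TankA→Out: bottleneck 16, flow now 16.
Augment Res→J7→J5→Out: bottleneck 3, flow now 19.
Augment Res→J7→J5→TankB→Out: bottleneck 1, flow now 20.
Augment Res→J7→J3→TankB→Out: bottleneck 7, flow now 27.
No augmenting path remains; maximum flow = 27.
By max-flow min-cut, the minimum cut capacity equals the max flow.
In the residual graph, reachable from Res: {Res}.
Min-cut edges: Res→TankA (16), Res→J7 (11); capacity 16 + 11 = 27.

27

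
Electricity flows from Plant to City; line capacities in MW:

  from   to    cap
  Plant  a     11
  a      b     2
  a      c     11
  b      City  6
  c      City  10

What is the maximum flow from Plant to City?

11

Augment Plant→a→b→City: bottleneck 2, flow now 2.
Augment Plant→a→c→City: bottleneck 9, flow now 11.
No augmenting path remains; maximum flow = 11.
In the residual graph, reachable from Plant: {Plant}.
Min-cut edges: Plant→a (11); capacity 11 = 11.
This cut is saturated, so no flow can exceed 11.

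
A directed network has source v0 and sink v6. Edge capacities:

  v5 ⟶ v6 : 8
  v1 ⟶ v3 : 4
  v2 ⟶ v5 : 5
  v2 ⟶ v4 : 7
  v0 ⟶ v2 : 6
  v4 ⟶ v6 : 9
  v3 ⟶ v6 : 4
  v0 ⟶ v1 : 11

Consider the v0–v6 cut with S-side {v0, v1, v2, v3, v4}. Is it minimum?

No — its capacity is 18, but the minimum cut has capacity 10.

Given cut capacity: 5 + 4 + 9 = 18.
Augment v0→v1→v3→v6: bottleneck 4, flow now 4.
Augment v0→v2→v4→v6: bottleneck 6, flow now 10.
No augmenting path remains; maximum flow = 10.
In the residual graph, reachable from v0: {v0, v1}.
Min-cut edges: v0→v2 (6), v1→v3 (4); capacity 6 + 4 = 10.
Cut capacity 18 exceeds the max flow 10, so it is not minimum.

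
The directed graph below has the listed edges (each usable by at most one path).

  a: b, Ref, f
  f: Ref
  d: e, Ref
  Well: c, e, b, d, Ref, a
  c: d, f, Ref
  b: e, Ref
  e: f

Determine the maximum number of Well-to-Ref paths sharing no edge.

Assign every edge capacity 1; by Menger, the answer equals the max flow.
Path Well→Ref (+1); total 1.
Path Well→a→Ref (+1); total 2.
Path Well→b→Ref (+1); total 3.
Path Well→c→Ref (+1); total 4.
Path Well→d→Ref (+1); total 5.
Path Well→e→f→Ref (+1); total 6.
No residual Well→Ref path; max flow = 6.
Certifying cut of size 6: {Well→Ref, Well→a, Well→b, Well→c, Well→d, Well→e}.

6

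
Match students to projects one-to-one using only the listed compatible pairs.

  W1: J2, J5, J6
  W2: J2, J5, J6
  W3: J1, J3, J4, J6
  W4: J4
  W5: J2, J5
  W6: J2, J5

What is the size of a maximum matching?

5

Unit-capacity flow: source→left, listed edges, right→sink; max matching = max flow.
Augmenting path W1→J2 (+1); matched 1.
Augmenting path W2→J5 (+1); matched 2.
Augmenting path W3→J1 (+1); matched 3.
Augmenting path W4→J4 (+1); matched 4.
Augmenting path W5→J2→W1→J6 (+1); matched 5.
No augmenting path remains; maximum matching = 5.
König certificate: {W3, W4, J2, J5, J6} is a vertex cover of size 5 (every listed pair touches it), so no matching can be larger.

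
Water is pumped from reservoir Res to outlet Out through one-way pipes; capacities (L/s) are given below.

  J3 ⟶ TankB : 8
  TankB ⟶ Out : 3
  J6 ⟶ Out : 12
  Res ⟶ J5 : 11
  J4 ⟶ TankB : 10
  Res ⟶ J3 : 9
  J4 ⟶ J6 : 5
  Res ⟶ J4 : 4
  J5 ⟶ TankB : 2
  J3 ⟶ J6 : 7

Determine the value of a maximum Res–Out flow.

14

Augment Res→J4→J6→Out: bottleneck 4, flow now 4.
Augment Res→J5→TankB→Out: bottleneck 2, flow now 6.
Augment Res→J3→J6→Out: bottleneck 7, flow now 13.
Augment Res→J3→TankB→Out: bottleneck 1, flow now 14.
No augmenting path remains; maximum flow = 14.
In the residual graph, reachable from Res: {Res, J5, J3, TankB}.
Min-cut edges: Res→J4 (4), J3→J6 (7), TankB→Out (3); capacity 4 + 7 + 3 = 14.
This cut is saturated, so no flow can exceed 14.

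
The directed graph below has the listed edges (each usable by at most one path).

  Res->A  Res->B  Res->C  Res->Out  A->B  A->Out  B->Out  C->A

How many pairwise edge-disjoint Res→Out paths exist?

Assign every edge capacity 1; by Menger, the answer equals the max flow.
Path Res→Out (+1); total 1.
Path Res→A→Out (+1); total 2.
Path Res→B→Out (+1); total 3.
No residual Res→Out path; max flow = 3.
Certifying cut of size 3: {A→Out, B→Out, Res→Out}.

3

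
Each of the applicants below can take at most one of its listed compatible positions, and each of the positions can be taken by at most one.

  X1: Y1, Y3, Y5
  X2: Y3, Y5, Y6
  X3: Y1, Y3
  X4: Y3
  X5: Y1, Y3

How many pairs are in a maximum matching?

Unit-capacity flow: source→left, listed edges, right→sink; max matching = max flow.
Augmenting path X1→Y1 (+1); matched 1.
Augmenting path X2→Y3 (+1); matched 2.
Augmenting path X3→Y1→X1→Y5 (+1); matched 3.
Augmenting path X4→Y3→X2→Y6 (+1); matched 4.
No augmenting path remains; maximum matching = 4.
König certificate: {X1, X2, Y1, Y3} is a vertex cover of size 4 (every listed pair touches it), so no matching can be larger.

4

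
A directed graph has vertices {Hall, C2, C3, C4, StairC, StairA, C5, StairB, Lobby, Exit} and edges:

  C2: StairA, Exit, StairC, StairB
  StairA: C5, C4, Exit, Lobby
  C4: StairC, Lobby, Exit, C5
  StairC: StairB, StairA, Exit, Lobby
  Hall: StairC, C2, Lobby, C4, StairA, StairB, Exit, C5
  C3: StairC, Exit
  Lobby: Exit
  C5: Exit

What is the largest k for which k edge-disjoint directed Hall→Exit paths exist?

7

Assign every edge capacity 1; by Menger, the answer equals the max flow.
Path Hall→Exit (+1); total 1.
Path Hall→C2→Exit (+1); total 2.
Path Hall→C4→Exit (+1); total 3.
Path Hall→StairC→Exit (+1); total 4.
Path Hall→StairA→Exit (+1); total 5.
Path Hall→C5→Exit (+1); total 6.
Path Hall→Lobby→Exit (+1); total 7.
No residual Hall→Exit path; max flow = 7.
Certifying cut of size 7: {Hall→C2, Hall→C4, Hall→C5, Hall→Exit, Hall→Lobby, Hall→StairA, Hall→StairC}.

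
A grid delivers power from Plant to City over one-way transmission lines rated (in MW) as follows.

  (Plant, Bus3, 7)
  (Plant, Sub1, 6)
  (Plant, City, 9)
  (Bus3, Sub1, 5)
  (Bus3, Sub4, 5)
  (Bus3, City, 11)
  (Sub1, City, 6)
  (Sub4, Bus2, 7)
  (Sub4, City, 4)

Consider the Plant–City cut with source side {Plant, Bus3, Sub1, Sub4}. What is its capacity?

37

Edges leaving {Plant, Bus3, Sub1, Sub4}: Plant→City (9), Bus3→City (11), Sub1→City (6), Sub4→Bus2 (7), Sub4→City (4).
Cut capacity = 9 + 11 + 6 + 7 + 4 = 37.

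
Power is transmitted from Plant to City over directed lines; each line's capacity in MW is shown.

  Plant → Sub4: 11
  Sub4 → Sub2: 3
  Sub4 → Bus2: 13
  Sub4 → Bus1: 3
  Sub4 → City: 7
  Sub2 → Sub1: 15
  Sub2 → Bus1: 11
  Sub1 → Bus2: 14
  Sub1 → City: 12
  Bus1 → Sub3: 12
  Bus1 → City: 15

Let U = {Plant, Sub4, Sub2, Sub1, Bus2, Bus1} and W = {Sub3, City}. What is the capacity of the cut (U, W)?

Edges leaving {Plant, Sub4, Sub2, Sub1, Bus2, Bus1}: Sub4→City (7), Sub1→City (12), Bus1→Sub3 (12), Bus1→City (15).
Cut capacity = 7 + 12 + 12 + 15 = 46.

46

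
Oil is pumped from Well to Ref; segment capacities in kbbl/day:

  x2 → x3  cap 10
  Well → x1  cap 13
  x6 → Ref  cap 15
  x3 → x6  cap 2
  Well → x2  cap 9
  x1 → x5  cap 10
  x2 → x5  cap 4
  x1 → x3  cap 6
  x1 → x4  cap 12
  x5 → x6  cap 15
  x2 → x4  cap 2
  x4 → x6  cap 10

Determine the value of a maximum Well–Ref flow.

Augment Well→x1→x3→x6→Ref: bottleneck 2, flow now 2.
Augment Well→x1→x4→x6→Ref: bottleneck 10, flow now 12.
Augment Well→x1→x5→x6→Ref: bottleneck 1, flow now 13.
Augment Well→x2→x5→x6→Ref: bottleneck 2, flow now 15.
No augmenting path remains; maximum flow = 15.
In the residual graph, reachable from Well: {Well, x1, x2, x3, x4, x5, x6}.
Min-cut edges: x6→Ref (15); capacity 15 = 15.
This cut is saturated, so no flow can exceed 15.

15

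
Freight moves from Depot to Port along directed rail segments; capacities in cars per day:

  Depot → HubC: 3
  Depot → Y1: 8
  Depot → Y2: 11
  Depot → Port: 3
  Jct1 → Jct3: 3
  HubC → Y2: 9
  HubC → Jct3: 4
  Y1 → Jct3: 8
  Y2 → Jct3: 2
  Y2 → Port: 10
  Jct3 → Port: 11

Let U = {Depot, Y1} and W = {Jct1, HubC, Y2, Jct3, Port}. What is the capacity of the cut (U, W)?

25

Edges leaving {Depot, Y1}: Depot→HubC (3), Depot→Y2 (11), Depot→Port (3), Y1→Jct3 (8).
Cut capacity = 3 + 11 + 3 + 8 = 25.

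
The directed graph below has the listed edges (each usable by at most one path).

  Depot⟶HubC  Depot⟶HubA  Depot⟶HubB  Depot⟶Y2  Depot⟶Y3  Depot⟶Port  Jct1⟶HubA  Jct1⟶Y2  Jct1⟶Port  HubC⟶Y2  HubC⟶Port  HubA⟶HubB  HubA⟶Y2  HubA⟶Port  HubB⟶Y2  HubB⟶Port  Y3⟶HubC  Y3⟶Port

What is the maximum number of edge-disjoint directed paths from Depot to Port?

5

Assign every edge capacity 1; by Menger, the answer equals the max flow.
Path Depot→Port (+1); total 1.
Path Depot→HubC→Port (+1); total 2.
Path Depot→HubA→Port (+1); total 3.
Path Depot→HubB→Port (+1); total 4.
Path Depot→Y3→Port (+1); total 5.
No residual Depot→Port path; max flow = 5.
Certifying cut of size 5: {Depot→HubA, Depot→HubB, Depot→HubC, Depot→Port, Depot→Y3}.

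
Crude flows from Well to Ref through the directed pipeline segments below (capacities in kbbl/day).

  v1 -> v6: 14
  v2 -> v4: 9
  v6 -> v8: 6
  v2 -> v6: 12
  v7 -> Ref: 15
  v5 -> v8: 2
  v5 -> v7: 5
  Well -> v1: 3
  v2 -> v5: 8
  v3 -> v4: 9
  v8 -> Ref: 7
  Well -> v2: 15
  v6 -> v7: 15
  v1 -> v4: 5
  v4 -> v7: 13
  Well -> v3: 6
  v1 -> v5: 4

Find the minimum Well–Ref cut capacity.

Augment Well→v1→v4→v7→Ref: bottleneck 3, flow now 3.
Augment Well→v2→v4→v7→Ref: bottleneck 9, flow now 12.
Augment Well→v2→v5→v7→Ref: bottleneck 3, flow now 15.
Augment Well→v2→v5→v8→Ref: bottleneck 2, flow now 17.
Augment Well→v2→v6→v8→Ref: bottleneck 1, flow now 18.
Augment Well→v3→v4→v1→v6→v8→Ref: bottleneck 3, flow now 21. (uses reverse residual edge)
Augment Well→v3→v4→v2→v6→v8→Ref: bottleneck 1, flow now 22. (uses reverse residual edge)
No augmenting path remains; maximum flow = 22.
By max-flow min-cut, the minimum cut capacity equals the max flow.
In the residual graph, reachable from Well: {Well, v1, v2, v3, v4, v5, v6, v7, v8}.
Min-cut edges: v7→Ref (15), v8→Ref (7); capacity 15 + 7 = 22.

22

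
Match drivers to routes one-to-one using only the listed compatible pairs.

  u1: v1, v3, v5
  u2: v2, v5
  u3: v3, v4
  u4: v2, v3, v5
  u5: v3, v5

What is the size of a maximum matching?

Unit-capacity flow: source→left, listed edges, right→sink; max matching = max flow.
Augmenting path u1→v1 (+1); matched 1.
Augmenting path u2→v2 (+1); matched 2.
Augmenting path u3→v3 (+1); matched 3.
Augmenting path u4→v5 (+1); matched 4.
Augmenting path u5→v3→u3→v4 (+1); matched 5.
No augmenting path remains; maximum matching = 5.
König certificate: {u1, u2, u3, u4, u5} is a vertex cover of size 5 (every listed pair touches it), so no matching can be larger.

5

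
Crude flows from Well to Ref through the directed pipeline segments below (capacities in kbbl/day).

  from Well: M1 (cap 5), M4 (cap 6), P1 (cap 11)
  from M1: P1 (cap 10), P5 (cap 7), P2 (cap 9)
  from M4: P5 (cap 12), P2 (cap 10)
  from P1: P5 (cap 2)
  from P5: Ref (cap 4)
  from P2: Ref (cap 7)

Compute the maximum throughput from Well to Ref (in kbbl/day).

11

Augment Well→M1→P5→Ref: bottleneck 4, flow now 4.
Augment Well→M1→P2→Ref: bottleneck 1, flow now 5.
Augment Well→M4→P2→Ref: bottleneck 6, flow now 11.
No augmenting path remains; maximum flow = 11.
In the residual graph, reachable from Well: {Well, M1, M4, P1, P5, P2}.
Min-cut edges: P5→Ref (4), P2→Ref (7); capacity 4 + 7 = 11.
This cut is saturated, so no flow can exceed 11.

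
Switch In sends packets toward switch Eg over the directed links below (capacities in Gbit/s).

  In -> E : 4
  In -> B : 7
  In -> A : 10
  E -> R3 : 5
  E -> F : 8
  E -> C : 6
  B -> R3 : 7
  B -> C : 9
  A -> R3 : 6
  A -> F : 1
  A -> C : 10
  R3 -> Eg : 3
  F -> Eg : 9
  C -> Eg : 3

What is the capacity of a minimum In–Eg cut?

Augment In→E→R3→Eg: bottleneck 3, flow now 3.
Augment In→E→F→Eg: bottleneck 1, flow now 4.
Augment In→B→C→Eg: bottleneck 3, flow now 7.
Augment In→A→F→Eg: bottleneck 1, flow now 8.
Augment In→B→R3→E→F→Eg: bottleneck 3, flow now 11. (uses reverse residual edge)
No augmenting path remains; maximum flow = 11.
By max-flow min-cut, the minimum cut capacity equals the max flow.
In the residual graph, reachable from In: {In, B, A, R3, C}.
Min-cut edges: In→E (4), A→F (1), R3→Eg (3), C→Eg (3); capacity 4 + 1 + 3 + 3 = 11.

11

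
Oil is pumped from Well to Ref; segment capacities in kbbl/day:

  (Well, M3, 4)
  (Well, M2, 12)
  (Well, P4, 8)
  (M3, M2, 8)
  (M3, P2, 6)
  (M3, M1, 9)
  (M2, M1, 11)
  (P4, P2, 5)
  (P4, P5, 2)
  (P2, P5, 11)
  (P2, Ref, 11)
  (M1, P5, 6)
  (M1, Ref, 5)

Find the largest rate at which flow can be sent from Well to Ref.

14

Augment Well→M3→P2→Ref: bottleneck 4, flow now 4.
Augment Well→M2→M1→Ref: bottleneck 5, flow now 9.
Augment Well→P4→P2→Ref: bottleneck 5, flow now 14.
No augmenting path remains; maximum flow = 14.
In the residual graph, reachable from Well: {Well, M2, P4, M1, P5}.
Min-cut edges: Well→M3 (4), P4→P2 (5), M1→Ref (5); capacity 4 + 5 + 5 = 14.
This cut is saturated, so no flow can exceed 14.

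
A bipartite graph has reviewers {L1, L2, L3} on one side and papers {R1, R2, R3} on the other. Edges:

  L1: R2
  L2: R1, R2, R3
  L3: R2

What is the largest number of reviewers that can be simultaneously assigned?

Unit-capacity flow: source→left, listed edges, right→sink; max matching = max flow.
Augmenting path L1→R2 (+1); matched 1.
Augmenting path L2→R1 (+1); matched 2.
No augmenting path remains; maximum matching = 2.
König certificate: {L2, R2} is a vertex cover of size 2 (every listed pair touches it), so no matching can be larger.

2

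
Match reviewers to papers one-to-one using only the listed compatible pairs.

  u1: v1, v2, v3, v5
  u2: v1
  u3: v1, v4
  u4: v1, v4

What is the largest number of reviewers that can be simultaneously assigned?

3

Unit-capacity flow: source→left, listed edges, right→sink; max matching = max flow.
Augmenting path u1→v1 (+1); matched 1.
Augmenting path u3→v4 (+1); matched 2.
Augmenting path u2→v1→u1→v2 (+1); matched 3.
No augmenting path remains; maximum matching = 3.
König certificate: {u1, v1, v4} is a vertex cover of size 3 (every listed pair touches it), so no matching can be larger.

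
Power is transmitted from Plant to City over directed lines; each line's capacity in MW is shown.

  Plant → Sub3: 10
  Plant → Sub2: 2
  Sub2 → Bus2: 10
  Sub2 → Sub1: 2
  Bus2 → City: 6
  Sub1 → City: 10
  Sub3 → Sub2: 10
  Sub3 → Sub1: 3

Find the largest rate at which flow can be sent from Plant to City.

11

Augment Plant→Sub2→Sub1→City: bottleneck 2, flow now 2.
Augment Plant→Sub3→Sub1→City: bottleneck 3, flow now 5.
Augment Plant→Sub3→Sub2→Bus2→City: bottleneck 6, flow now 11.
No augmenting path remains; maximum flow = 11.
In the residual graph, reachable from Plant: {Plant, Sub2, Sub3, Bus2}.
Min-cut edges: Sub2→Sub1 (2), Sub3→Sub1 (3), Bus2→City (6); capacity 2 + 3 + 6 = 11.
This cut is saturated, so no flow can exceed 11.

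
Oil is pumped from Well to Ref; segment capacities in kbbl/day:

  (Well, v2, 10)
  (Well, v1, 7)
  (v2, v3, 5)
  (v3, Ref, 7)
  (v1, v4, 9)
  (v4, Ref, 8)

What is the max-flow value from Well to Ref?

12

Augment Well→v1→v4→Ref: bottleneck 7, flow now 7.
Augment Well→v2→v3→Ref: bottleneck 5, flow now 12.
No augmenting path remains; maximum flow = 12.
In the residual graph, reachable from Well: {Well, v2}.
Min-cut edges: Well→v1 (7), v2→v3 (5); capacity 7 + 5 = 12.
This cut is saturated, so no flow can exceed 12.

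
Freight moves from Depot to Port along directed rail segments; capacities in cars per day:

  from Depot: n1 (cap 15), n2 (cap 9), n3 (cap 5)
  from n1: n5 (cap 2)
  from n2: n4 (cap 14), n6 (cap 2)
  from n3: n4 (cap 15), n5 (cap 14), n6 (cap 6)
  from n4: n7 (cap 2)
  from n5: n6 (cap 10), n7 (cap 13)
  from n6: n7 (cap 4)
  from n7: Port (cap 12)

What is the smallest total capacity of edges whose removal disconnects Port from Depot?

11

Augment Depot→n1→n5→n7→Port: bottleneck 2, flow now 2.
Augment Depot→n2→n4→n7→Port: bottleneck 2, flow now 4.
Augment Depot→n2→n6→n7→Port: bottleneck 2, flow now 6.
Augment Depot→n3→n5→n7→Port: bottleneck 5, flow now 11.
No augmenting path remains; maximum flow = 11.
By max-flow min-cut, the minimum cut capacity equals the max flow.
In the residual graph, reachable from Depot: {Depot, n1, n2, n4}.
Min-cut edges: Depot→n3 (5), n1→n5 (2), n2→n6 (2), n4→n7 (2); capacity 5 + 2 + 2 + 2 = 11.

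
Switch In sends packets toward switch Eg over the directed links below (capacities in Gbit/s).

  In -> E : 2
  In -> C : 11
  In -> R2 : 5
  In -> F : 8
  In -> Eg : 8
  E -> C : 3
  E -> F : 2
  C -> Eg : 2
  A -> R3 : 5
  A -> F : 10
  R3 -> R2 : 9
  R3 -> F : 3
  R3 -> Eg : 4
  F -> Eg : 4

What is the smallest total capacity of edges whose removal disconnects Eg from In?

Augment In→Eg: bottleneck 8, flow now 8.
Augment In→C→Eg: bottleneck 2, flow now 10.
Augment In→F→Eg: bottleneck 4, flow now 14.
No augmenting path remains; maximum flow = 14.
By max-flow min-cut, the minimum cut capacity equals the max flow.
In the residual graph, reachable from In: {In, E, C, R2, F}.
Min-cut edges: In→Eg (8), C→Eg (2), F→Eg (4); capacity 8 + 2 + 4 = 14.

14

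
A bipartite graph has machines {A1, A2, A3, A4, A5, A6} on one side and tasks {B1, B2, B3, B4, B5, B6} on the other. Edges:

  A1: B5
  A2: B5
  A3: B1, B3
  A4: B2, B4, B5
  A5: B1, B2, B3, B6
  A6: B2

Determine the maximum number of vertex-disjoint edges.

5

Unit-capacity flow: source→left, listed edges, right→sink; max matching = max flow.
Augmenting path A1→B5 (+1); matched 1.
Augmenting path A3→B1 (+1); matched 2.
Augmenting path A4→B2 (+1); matched 3.
Augmenting path A5→B3 (+1); matched 4.
Augmenting path A6→B2→A4→B4 (+1); matched 5.
No augmenting path remains; maximum matching = 5.
König certificate: {A3, A4, A5, A6, B5} is a vertex cover of size 5 (every listed pair touches it), so no matching can be larger.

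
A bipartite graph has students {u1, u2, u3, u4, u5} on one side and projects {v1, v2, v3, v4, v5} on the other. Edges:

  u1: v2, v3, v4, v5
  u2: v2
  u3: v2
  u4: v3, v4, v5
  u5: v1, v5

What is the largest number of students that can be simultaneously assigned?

Unit-capacity flow: source→left, listed edges, right→sink; max matching = max flow.
Augmenting path u1→v2 (+1); matched 1.
Augmenting path u4→v3 (+1); matched 2.
Augmenting path u5→v1 (+1); matched 3.
Augmenting path u2→v2→u1→v4 (+1); matched 4.
No augmenting path remains; maximum matching = 4.
König certificate: {u1, u4, u5, v2} is a vertex cover of size 4 (every listed pair touches it), so no matching can be larger.

4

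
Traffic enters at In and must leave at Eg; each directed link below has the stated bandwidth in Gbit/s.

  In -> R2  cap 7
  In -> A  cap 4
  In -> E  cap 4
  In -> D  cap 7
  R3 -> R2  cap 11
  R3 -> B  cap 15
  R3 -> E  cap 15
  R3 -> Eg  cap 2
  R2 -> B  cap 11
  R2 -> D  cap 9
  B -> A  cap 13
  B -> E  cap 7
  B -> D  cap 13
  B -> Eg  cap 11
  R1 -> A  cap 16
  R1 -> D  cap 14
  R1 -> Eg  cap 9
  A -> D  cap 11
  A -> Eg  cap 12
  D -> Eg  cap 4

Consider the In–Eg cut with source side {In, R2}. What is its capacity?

35

Edges leaving {In, R2}: In→A (4), In→E (4), In→D (7), R2→B (11), R2→D (9).
Cut capacity = 4 + 4 + 7 + 11 + 9 = 35.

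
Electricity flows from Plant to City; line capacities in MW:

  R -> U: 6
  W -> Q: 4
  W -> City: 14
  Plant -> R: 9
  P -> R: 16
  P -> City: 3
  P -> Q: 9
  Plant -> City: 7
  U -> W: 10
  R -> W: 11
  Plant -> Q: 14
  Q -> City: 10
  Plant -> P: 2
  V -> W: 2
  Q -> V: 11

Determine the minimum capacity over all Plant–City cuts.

30

Augment Plant→City: bottleneck 7, flow now 7.
Augment Plant→P→City: bottleneck 2, flow now 9.
Augment Plant→Q→City: bottleneck 10, flow now 19.
Augment Plant→R→W→City: bottleneck 9, flow now 28.
Augment Plant→Q→V→W→City: bottleneck 2, flow now 30.
No augmenting path remains; maximum flow = 30.
By max-flow min-cut, the minimum cut capacity equals the max flow.
In the residual graph, reachable from Plant: {Plant, Q, V}.
Min-cut edges: Plant→P (2), Plant→R (9), Plant→City (7), Q→City (10), V→W (2); capacity 2 + 9 + 7 + 10 + 2 = 30.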